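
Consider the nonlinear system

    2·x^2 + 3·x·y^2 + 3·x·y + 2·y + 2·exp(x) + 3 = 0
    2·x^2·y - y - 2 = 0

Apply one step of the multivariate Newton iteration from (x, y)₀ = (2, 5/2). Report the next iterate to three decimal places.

(1.985, 0.327)

At (2, 5/2): F = (83.27811, 15.500).
Jacobian J = [[4·x + 3·y^2 + 3·y + 2·exp(x), 6·x·y + 3·x + 2], [4·x·y, 2·x^2 - 1]].
At the point, J = [[49.02811, 38.000], [20.000, 7.000]] (det J = -416.80321).
Solving J·Δ = −F gives Δ = (-0.015, -2.173).
Then the next iterate is (x, y)₁ = (1.985, 0.327).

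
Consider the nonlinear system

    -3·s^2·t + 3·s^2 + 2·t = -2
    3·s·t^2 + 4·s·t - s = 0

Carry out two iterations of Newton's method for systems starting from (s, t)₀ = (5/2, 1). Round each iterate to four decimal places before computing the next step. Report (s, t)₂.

At (5/2, 1): F = (4.0000, 15.0000).
Jacobian J = [[-6·s·t + 6·s, -3·s^2 + 2], [3·t^2 + 4·t - 1, 6·s·t + 4·s]].
At the point, J = [[0.0000, -16.7500], [6.0000, 25.0000]] (det J = 100.5000).
Solving J·Δ = −F gives Δ = (-3.4950, 0.2388).
Then the next iterate is (s, t)₁ = (-0.9950, 1.2388).
Round to (-0.9950, 1.2388) and repeat: F = (3.768346, -8.516281), J = [[1.425636, -0.970075], [8.559076, -11.375636]].
Δ = (-6.4601, -5.6092), so (s, t)₂ = (-7.4551, -4.3704).

(-7.4551, -4.3704)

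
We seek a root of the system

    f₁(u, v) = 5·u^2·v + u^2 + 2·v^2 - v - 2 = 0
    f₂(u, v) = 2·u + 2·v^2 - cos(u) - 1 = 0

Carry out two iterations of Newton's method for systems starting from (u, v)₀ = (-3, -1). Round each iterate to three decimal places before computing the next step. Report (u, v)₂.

(-0.765, -1.290)

At (-3, -1): F = (-35.000, -4.01001).
Jacobian J = [[10·u·v + 2·u, 5·u^2 + 4·v - 1], [sin(u) + 2, 4·v]].
At the point, J = [[24.000, 40.000], [1.85888, -4.000]] (det J = -170.35520).
Solving J·Δ = −F gives Δ = (1.763, -0.183).
Then the next iterate is (u, v)₁ = (-1.237, -1.183).
Round to (-1.237, -1.183) and repeat: F = (-5.53880, -1.00265), J = [[12.15971, 1.91885], [1.05519, -4.732]].
Δ = (0.472, -0.107), so (u, v)₂ = (-0.765, -1.290).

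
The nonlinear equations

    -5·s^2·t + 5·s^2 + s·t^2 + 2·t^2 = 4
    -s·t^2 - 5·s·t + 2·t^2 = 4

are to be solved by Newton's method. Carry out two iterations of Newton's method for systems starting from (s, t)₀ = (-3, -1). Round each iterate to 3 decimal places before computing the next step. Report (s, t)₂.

At (-3, -1): F = (85.000, -14.000).
Jacobian J = [[-10·s·t + 10·s + t^2, -5·s^2 + 2·s·t + 4·t], [-t^2 - 5·t, -2·s·t - 5·s + 4·t]].
At the point, J = [[-59.000, -43.000], [4.000, 5.000]] (det J = -123.000).
Solving J·Δ = −F gives Δ = (-1.439, 3.951).
Then the next iterate is (s, t)₁ = (-4.439, 2.951).
Round to (-4.439, 2.951) and repeat: F = (-217.45934, 117.57084), J = [[95.31329, -112.91858], [-23.46340, 60.19798]].
Δ = (-0.060, -1.976), so (s, t)₂ = (-4.499, 0.975).

(-4.499, 0.975)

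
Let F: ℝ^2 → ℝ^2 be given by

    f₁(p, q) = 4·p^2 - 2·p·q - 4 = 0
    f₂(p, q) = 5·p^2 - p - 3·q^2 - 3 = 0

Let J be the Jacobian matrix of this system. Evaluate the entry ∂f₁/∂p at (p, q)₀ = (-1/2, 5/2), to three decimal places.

∂f₁/∂p = 8·p - 2·q.
At (-1/2, 5/2) this is -9.000.

-9.000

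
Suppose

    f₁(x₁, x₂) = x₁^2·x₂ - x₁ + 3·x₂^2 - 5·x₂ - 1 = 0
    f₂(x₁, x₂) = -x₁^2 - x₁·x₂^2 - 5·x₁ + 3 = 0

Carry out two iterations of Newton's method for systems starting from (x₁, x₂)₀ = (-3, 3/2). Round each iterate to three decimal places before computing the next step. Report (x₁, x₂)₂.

At (-3, 3/2): F = (14.750, 15.750).
Jacobian J = [[2·x₁·x₂ - 1, x₁^2 + 6·x₂ - 5], [-2·x₁ - x₂^2 - 5, -2·x₁·x₂]].
At the point, J = [[-10.000, 13.000], [-1.250, 9.000]] (det J = -73.750).
Solving J·Δ = −F gives Δ = (-0.976, -1.886).
Then the next iterate is (x₁, x₂)₁ = (-3.976, -0.386).
Round to (-3.976, -0.386) and repeat: F = (-0.74912, 7.66383), J = [[2.06947, 8.49258], [2.80300, -3.06947]].
Δ = (-2.082, 0.596), so (x₁, x₂)₂ = (-6.058, 0.210).

(-6.058, 0.210)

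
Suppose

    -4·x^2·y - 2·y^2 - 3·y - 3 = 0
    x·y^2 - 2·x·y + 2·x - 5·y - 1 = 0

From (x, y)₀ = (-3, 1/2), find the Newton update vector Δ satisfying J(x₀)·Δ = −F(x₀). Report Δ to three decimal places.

At (-3, 1/2): F = (-23.000, -7.250).
Jacobian J = [[-8·x·y, -4·x^2 - 4·y - 3], [y^2 - 2·y + 2, 2·x·y - 2·x - 5]].
At the point, J = [[12.000, -41.000], [1.250, -2.000]] (det J = 27.250).
Solving J·Δ = −F gives Δ = (9.220, 2.138).

(9.220, 2.138)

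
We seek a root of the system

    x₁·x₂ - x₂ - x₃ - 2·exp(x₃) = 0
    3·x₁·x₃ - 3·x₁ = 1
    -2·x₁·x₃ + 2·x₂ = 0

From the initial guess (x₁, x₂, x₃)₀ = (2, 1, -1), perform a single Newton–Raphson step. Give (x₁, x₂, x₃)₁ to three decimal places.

(6.402, 6.736, 5.569)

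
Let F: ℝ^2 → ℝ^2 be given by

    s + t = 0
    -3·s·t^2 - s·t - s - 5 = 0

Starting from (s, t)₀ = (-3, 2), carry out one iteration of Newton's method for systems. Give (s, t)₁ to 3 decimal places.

At (-3, 2): F = (-1.000, 40.000).
Jacobian J = [[1, 1], [-3·t^2 - t - 1, -6·s·t - s]].
At the point, J = [[1.000, 1.000], [-15.000, 39.000]] (det J = 54.000).
Solving J·Δ = −F gives Δ = (1.463, -0.463).
Then the next iterate is (s, t)₁ = (-1.537, 1.537).

(-1.537, 1.537)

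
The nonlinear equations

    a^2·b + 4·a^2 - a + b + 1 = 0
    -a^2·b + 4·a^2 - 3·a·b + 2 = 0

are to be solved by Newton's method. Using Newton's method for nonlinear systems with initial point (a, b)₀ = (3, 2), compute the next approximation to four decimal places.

(1.5623, 1.6319)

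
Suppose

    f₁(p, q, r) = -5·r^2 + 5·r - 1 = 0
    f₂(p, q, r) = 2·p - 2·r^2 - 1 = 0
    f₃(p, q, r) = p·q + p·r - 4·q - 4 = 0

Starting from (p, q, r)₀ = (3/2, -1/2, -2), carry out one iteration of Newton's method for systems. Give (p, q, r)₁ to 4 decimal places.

At (3/2, -1/2, -2): F = (-31.0000, -6.0000, -5.7500).
Jacobian J = [[0, 0, -10·r + 5], [2, 0, -4·r], [q + r, p - 4, p]].
At the point, J = [[0.0000, 0.0000, 25.0000], [2.0000, 0.0000, 8.0000], [-2.5000, -2.5000, 1.5000]] (det J = -125.0000).
Solving J·Δ = −F gives Δ = (-1.9600, 0.4040, 1.2400).
Then the next iterate is (p, q, r)₁ = (-0.4600, -0.0960, -0.7600).

(-0.4600, -0.0960, -0.7600)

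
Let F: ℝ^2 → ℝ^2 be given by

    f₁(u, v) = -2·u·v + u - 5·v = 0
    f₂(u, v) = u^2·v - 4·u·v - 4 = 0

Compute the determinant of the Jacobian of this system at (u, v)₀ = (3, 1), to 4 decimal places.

25.0000

J = [[-2·v + 1, -2·u - 5], [2·u·v - 4·v, u^2 - 4·u]].
At the point, J = [[-1.0000, -11.0000], [2.0000, -3.0000]].
det J = 25.0000.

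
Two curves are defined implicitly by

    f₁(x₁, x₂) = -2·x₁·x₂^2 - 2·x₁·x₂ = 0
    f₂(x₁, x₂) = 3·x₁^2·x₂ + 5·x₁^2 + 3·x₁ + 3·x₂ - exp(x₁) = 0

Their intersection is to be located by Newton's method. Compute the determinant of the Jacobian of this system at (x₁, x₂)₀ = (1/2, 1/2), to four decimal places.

J = [[-2·x₂^2 - 2·x₂, -4·x₁·x₂ - 2·x₁], [6·x₁·x₂ + 10·x₁ - exp(x₁) + 3, 3·x₁^2 + 3]].
At the point, J = [[-1.5000, -2.0000], [7.851279, 3.7500]].
det J = 10.0776.

10.0776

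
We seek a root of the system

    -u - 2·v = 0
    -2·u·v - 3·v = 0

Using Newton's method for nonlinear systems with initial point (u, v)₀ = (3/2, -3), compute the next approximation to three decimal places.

(1.000, -0.500)

At (3/2, -3): F = (4.500, 18.000).
Jacobian J = [[-1, -2], [-2·v, -2·u - 3]].
At the point, J = [[-1.000, -2.000], [6.000, -6.000]] (det J = 18.000).
Solving J·Δ = −F gives Δ = (-0.500, 2.500).
Then the next iterate is (u, v)₁ = (1.000, -0.500).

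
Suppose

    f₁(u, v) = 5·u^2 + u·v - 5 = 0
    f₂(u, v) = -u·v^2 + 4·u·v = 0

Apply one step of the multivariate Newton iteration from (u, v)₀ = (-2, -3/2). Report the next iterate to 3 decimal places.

At (-2, -3/2): F = (18.000, 16.500).
Jacobian J = [[10·u + v, u], [-v^2 + 4·v, -2·u·v + 4·u]].
At the point, J = [[-21.500, -2.000], [-8.250, -14.000]] (det J = 284.500).
Solving J·Δ = −F gives Δ = (0.770, 0.725).
Then the next iterate is (u, v)₁ = (-1.230, -0.775).

(-1.230, -0.775)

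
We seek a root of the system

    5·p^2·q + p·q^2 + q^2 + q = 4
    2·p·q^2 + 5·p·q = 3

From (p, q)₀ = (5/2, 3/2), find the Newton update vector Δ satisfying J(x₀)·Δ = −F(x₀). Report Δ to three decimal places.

(-0.487, -0.769)

At (5/2, 3/2): F = (52.250, 27.000).
Jacobian J = [[10·p·q + q^2, 5·p^2 + 2·p·q + 2·q + 1], [2·q^2 + 5·q, 4·p·q + 5·p]].
At the point, J = [[39.750, 42.750], [12.000, 27.500]] (det J = 580.125).
Solving J·Δ = −F gives Δ = (-0.487, -0.769).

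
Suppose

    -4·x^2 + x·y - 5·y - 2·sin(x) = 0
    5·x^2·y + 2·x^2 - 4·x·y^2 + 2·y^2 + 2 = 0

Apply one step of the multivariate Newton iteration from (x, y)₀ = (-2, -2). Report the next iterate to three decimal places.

(-1.601, -1.181)

At (-2, -2): F = (-0.18141, 10.000).
Jacobian J = [[-8·x + y - 2·cos(x), x - 5], [10·x·y + 4·x - 4·y^2, 5·x^2 - 8·x·y + 4·y]].
At the point, J = [[14.83229, -7.000], [16.000, -20.000]] (det J = -184.64587).
Solving J·Δ = −F gives Δ = (0.399, 0.819).
Then the next iterate is (x, y)₁ = (-1.601, -1.181).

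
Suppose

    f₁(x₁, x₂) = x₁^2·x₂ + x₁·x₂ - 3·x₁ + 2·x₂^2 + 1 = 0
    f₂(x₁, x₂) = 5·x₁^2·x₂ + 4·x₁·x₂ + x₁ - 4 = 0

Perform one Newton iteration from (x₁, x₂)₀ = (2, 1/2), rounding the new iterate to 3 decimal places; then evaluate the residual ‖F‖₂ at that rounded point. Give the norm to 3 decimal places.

At (2, 1/2): F = (-1.500, 12.000).
Jacobian J = [[2·x₁·x₂ + x₂ - 3, x₁^2 + x₁ + 4·x₂], [10·x₁·x₂ + 4·x₂ + 1, 5·x₁^2 + 4·x₁]].
At the point, J = [[-0.500, 8.000], [13.000, 28.000]] (det J = -118.000).
Solving J·Δ = −F gives Δ = (-1.169, 0.114).
Then the next iterate is (x₁, x₂)₁ = (0.831, 0.614).
Re-evaluating at (0.831, 0.614): F = (0.19523, 0.99196), so ‖F‖₂ = 1.011.

1.011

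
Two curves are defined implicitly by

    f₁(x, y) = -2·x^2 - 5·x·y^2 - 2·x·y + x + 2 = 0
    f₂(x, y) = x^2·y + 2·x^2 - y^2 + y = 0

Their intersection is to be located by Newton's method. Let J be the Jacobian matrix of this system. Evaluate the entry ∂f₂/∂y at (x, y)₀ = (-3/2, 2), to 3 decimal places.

∂f₂/∂y = x^2 - 2·y + 1.
At (-3/2, 2) this is -0.750.

-0.750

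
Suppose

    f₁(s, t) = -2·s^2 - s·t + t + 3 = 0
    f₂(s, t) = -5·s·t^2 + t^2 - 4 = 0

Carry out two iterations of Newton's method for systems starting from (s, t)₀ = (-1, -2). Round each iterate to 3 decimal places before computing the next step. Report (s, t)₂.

(-0.799, -0.941)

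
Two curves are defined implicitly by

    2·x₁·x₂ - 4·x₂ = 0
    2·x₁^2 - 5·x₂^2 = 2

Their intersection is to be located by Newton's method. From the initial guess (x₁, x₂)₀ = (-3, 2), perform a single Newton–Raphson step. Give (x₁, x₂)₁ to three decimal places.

(-1.200, 0.720)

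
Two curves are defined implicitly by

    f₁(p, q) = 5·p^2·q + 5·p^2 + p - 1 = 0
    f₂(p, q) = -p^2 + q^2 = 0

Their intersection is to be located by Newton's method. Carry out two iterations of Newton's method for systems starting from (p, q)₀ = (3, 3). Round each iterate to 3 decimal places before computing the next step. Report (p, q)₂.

(1.185, 1.185)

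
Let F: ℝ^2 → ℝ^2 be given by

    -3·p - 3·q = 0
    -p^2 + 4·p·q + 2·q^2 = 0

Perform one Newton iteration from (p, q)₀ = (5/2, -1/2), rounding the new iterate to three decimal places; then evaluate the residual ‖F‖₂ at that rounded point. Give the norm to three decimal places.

1.542

At (5/2, -1/2): F = (-6.000, -10.750).
Jacobian J = [[-3, -3], [-2·p + 4·q, 4·p + 4·q]].
At the point, J = [[-3.000, -3.000], [-7.000, 8.000]] (det J = -45.000).
Solving J·Δ = −F gives Δ = (-1.783, -0.217).
Then the next iterate is (p, q)₁ = (0.717, -0.717).
Re-evaluating at (0.717, -0.717): F = (0.000, -1.54227), so ‖F‖₂ = 1.542.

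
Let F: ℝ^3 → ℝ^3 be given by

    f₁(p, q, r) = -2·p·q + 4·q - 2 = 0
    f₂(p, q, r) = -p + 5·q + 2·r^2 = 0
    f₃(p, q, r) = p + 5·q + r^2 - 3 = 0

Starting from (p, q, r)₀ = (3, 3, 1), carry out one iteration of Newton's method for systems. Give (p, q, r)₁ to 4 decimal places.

(2.8333, -0.5000, 1.8333)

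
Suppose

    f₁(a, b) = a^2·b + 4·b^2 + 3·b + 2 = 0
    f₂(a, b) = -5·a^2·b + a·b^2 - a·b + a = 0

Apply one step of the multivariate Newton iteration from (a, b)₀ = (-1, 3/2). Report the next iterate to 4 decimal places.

(-0.8826, 0.4595)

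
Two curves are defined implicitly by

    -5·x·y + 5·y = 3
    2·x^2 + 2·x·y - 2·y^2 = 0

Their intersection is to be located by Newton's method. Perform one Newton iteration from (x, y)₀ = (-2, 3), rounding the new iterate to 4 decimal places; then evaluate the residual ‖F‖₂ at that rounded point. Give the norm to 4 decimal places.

11.1009

At (-2, 3): F = (42.0000, -22.0000).
Jacobian J = [[-5·y, -5·x + 5], [4·x + 2·y, 2·x - 4·y]].
At the point, J = [[-15.0000, 15.0000], [-2.0000, -16.0000]] (det J = 270.0000).
Solving J·Δ = −F gives Δ = (1.2667, -1.5333).
Then the next iterate is (x, y)₁ = (-0.7333, 1.4667).
Re-evaluating at (-0.7333, 1.4667): F = (9.711156, -5.378022), so ‖F‖₂ = 11.1009.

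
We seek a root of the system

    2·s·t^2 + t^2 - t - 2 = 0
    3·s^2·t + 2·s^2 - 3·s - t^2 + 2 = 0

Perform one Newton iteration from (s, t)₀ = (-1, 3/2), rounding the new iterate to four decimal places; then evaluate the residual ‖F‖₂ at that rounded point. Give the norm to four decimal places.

At (-1, 3/2): F = (-5.7500, 9.2500).
Jacobian J = [[2·t^2, 4·s·t + 2·t - 1], [6·s·t + 4·s - 3, 3·s^2 - 2·t]].
At the point, J = [[4.5000, -4.0000], [-16.0000, 0.0000]] (det J = -64.0000).
Solving J·Δ = −F gives Δ = (0.5781, -0.7871).
Then the next iterate is (s, t)₁ = (-0.4219, 0.7129).
Re-evaluating at (-0.4219, 0.7129): F = (-2.633515, 3.494161), so ‖F‖₂ = 4.3754.

4.3754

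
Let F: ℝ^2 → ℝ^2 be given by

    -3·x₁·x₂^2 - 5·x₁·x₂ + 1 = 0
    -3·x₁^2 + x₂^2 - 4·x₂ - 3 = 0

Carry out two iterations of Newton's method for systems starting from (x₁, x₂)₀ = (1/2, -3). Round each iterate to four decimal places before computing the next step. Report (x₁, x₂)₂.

At (1/2, -3): F = (-5.0000, 17.2500).
Jacobian J = [[-3·x₂^2 - 5·x₂, -6·x₁·x₂ - 5·x₁], [-6·x₁, 2·x₂ - 4]].
At the point, J = [[-12.0000, 6.5000], [-3.0000, -10.0000]] (det J = 139.5000).
Solving J·Δ = −F gives Δ = (0.4453, 1.5914).
Then the next iterate is (x₁, x₂)₁ = (0.9453, -1.4086).
Round to (0.9453, -1.4086) and repeat: F = (2.030886, 1.937778), J = [[1.090538, 3.262797], [-5.6718, -6.8172]].
Δ = (1.8216, -1.2313), so (x₁, x₂)₂ = (2.7669, -2.6399).

(2.7669, -2.6399)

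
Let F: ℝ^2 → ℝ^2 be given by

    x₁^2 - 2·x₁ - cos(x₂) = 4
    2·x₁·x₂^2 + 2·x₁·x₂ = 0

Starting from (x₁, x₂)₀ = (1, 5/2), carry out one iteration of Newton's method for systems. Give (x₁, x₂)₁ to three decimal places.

At (1, 5/2): F = (-4.19886, 17.500).
Jacobian J = [[2·x₁ - 2, sin(x₂)], [2·x₂^2 + 2·x₂, 4·x₁·x₂ + 2·x₁]].
At the point, J = [[0.000, 0.59847], [17.500, 12.000]] (det J = -10.47326).
Solving J·Δ = −F gives Δ = (-5.811, 7.016).
Then the next iterate is (x₁, x₂)₁ = (-4.811, 9.516).

(-4.811, 9.516)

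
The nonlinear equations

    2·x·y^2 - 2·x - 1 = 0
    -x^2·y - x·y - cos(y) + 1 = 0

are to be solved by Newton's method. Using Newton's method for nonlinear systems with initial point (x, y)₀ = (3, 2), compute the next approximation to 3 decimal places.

(1.688, 1.620)

At (3, 2): F = (17.000, -22.58385).
Jacobian J = [[2·y^2 - 2, 4·x·y], [-2·x·y - y, -x^2 - x + sin(y)]].
At the point, J = [[6.000, 24.000], [-14.000, -11.09070]] (det J = 269.45578).
Solving J·Δ = −F gives Δ = (-1.312, -0.380).
Then the next iterate is (x, y)₁ = (1.688, 1.620).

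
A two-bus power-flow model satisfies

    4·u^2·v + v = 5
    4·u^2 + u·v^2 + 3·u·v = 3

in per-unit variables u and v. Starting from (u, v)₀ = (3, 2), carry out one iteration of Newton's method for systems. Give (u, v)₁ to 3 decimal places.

(-0.528, 4.712)

At (3, 2): F = (69.000, 63.000).
Jacobian J = [[8·u·v, 4·u^2 + 1], [8·u + v^2 + 3·v, 2·u·v + 3·u]].
At the point, J = [[48.000, 37.000], [34.000, 21.000]] (det J = -250.000).
Solving J·Δ = −F gives Δ = (-3.528, 2.712).
Then the next iterate is (u, v)₁ = (-0.528, 4.712).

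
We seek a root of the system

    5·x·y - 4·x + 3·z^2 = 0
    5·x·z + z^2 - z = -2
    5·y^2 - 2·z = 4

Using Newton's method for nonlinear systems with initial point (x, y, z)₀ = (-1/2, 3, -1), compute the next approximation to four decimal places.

(-0.1264, 1.6228, -0.1578)

At (-1/2, 3, -1): F = (-2.5000, 6.5000, 43.0000).
Jacobian J = [[5·y - 4, 5·x, 6·z], [5·z, 0, 5·x + 2·z - 1], [0, 10·y, -2]].
At the point, J = [[11.0000, -2.5000, -6.0000], [-5.0000, 0.0000, -5.5000], [0.0000, 30.0000, -2.0000]] (det J = 2740.0000).
Solving J·Δ = −F gives Δ = (0.3736, -1.3772, 0.8422).
Then the next iterate is (x, y, z)₁ = (-0.1264, 1.6228, -0.1578).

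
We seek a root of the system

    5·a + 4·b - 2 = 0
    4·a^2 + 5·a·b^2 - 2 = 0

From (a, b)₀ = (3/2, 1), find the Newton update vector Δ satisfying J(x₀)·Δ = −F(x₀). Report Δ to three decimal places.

(-12.071, 12.714)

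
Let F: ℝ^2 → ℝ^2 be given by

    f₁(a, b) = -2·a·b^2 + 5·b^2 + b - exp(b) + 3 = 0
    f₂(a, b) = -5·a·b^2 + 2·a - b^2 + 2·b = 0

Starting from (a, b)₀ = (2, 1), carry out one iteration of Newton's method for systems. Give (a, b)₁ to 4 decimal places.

At (2, 1): F = (2.281718, -5.0000).
Jacobian J = [[-2·b^2, -4·a·b + 10·b - exp(b) + 1], [-5·b^2 + 2, -10·a·b - 2·b + 2]].
At the point, J = [[-2.0000, 0.281718], [-3.0000, -20.0000]] (det J = 40.845155).
Solving J·Δ = −F gives Δ = (1.0828, -0.4124).
Then the next iterate is (a, b)₁ = (3.0828, 0.5876).

(3.0828, 0.5876)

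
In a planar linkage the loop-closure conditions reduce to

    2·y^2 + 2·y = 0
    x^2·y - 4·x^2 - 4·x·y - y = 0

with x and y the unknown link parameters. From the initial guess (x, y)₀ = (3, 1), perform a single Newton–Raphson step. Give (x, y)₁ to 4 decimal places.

At (3, 1): F = (4.0000, -40.0000).
Jacobian J = [[0, 4·y + 2], [2·x·y - 8·x - 4·y, x^2 - 4·x - 1]].
At the point, J = [[0.0000, 6.0000], [-22.0000, -4.0000]] (det J = 132.0000).
Solving J·Δ = −F gives Δ = (-1.6970, -0.6667).
Then the next iterate is (x, y)₁ = (1.3030, 0.3333).

(1.3030, 0.3333)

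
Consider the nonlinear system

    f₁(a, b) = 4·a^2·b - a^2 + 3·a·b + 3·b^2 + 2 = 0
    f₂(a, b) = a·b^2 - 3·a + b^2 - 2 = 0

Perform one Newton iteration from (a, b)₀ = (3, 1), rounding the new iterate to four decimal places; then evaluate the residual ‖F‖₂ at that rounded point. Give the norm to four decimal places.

9.2609

At (3, 1): F = (41.0000, -7.0000).
Jacobian J = [[8·a·b - 2·a + 3·b, 4·a^2 + 3·a + 6·b], [b^2 - 3, 2·a·b + 2·b]].
At the point, J = [[21.0000, 51.0000], [-2.0000, 8.0000]] (det J = 270.0000).
Solving J·Δ = −F gives Δ = (-2.5370, 0.2407).
Then the next iterate is (a, b)₁ = (0.4630, 1.2407).
Re-evaluating at (0.4630, 1.2407): F = (9.190843, -1.136951), so ‖F‖₂ = 9.2609.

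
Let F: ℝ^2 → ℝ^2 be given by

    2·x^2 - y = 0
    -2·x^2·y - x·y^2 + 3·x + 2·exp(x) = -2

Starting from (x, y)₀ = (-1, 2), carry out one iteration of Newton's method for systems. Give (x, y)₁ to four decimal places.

(-2.0000, 6.0000)

At (-1, 2): F = (0.0000, -0.264241).
Jacobian J = [[4·x, -1], [-4·x·y - y^2 + 2·exp(x) + 3, -2·x^2 - 2·x·y]].
At the point, J = [[-4.0000, -1.0000], [7.735759, 2.0000]] (det J = -0.264241).
Solving J·Δ = −F gives Δ = (-1.0000, 4.0000).
Then the next iterate is (x, y)₁ = (-2.0000, 6.0000).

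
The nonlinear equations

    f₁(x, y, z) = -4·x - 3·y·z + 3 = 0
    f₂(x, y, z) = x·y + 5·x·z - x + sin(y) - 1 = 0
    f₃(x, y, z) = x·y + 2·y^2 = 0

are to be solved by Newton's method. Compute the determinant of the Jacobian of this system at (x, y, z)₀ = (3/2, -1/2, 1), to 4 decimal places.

J = [[-4, -3·z, -3·y], [y + 5·z - 1, x + cos(y), 5·x], [y, x + 4·y, 0]].
At the point, J = [[-4.0000, -3.0000, 1.5000], [3.5000, 2.377583, 7.5000], [-0.5000, -0.5000, 0.0000]].
det J = -4.5918.

-4.5918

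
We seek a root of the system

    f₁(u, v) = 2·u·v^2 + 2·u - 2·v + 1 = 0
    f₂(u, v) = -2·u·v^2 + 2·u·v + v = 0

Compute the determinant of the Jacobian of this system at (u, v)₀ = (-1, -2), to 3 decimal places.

-18.000

J = [[2·v^2 + 2, 4·u·v - 2], [-2·v^2 + 2·v, -4·u·v + 2·u + 1]].
At the point, J = [[10.000, 6.000], [-12.000, -9.000]].
det J = -18.000.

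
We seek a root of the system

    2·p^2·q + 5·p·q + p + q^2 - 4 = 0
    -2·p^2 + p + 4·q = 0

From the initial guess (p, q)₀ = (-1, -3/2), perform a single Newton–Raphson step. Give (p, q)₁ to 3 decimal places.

(0.679, -1.348)

At (-1, -3/2): F = (1.750, -9.000).
Jacobian J = [[4·p·q + 5·q + 1, 2·p^2 + 5·p + 2·q], [-4·p + 1, 4]].
At the point, J = [[-0.500, -6.000], [5.000, 4.000]] (det J = 28.000).
Solving J·Δ = −F gives Δ = (1.679, 0.152).
Then the next iterate is (p, q)₁ = (0.679, -1.348).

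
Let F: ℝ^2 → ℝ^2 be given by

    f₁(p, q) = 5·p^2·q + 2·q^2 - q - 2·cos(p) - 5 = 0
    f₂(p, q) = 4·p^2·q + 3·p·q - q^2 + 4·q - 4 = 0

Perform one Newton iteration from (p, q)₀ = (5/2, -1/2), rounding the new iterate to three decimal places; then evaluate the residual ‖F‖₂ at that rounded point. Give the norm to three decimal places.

6.520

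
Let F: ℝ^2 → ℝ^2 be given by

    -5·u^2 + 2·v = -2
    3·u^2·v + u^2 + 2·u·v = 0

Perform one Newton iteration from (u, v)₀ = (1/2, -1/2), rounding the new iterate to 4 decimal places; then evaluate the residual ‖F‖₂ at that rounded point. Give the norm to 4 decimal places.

At (1/2, -1/2): F = (-0.2500, -0.6250).
Jacobian J = [[-10·u, 2], [6·u·v + 2·u + 2·v, 3·u^2 + 2·u]].
At the point, J = [[-5.0000, 2.0000], [-1.5000, 1.7500]] (det J = -5.7500).
Solving J·Δ = −F gives Δ = (0.1413, 0.4783).
Then the next iterate is (u, v)₁ = (0.6413, -0.0217).
Re-evaluating at (0.6413, -0.0217): F = (-0.099728, 0.356660), so ‖F‖₂ = 0.3703.

0.3703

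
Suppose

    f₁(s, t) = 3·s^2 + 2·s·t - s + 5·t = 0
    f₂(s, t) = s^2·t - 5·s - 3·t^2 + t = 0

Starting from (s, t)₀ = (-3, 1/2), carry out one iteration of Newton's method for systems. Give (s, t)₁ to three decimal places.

(-1.315, -0.325)

At (-3, 1/2): F = (29.500, 19.250).
Jacobian J = [[6·s + 2·t - 1, 2·s + 5], [2·s·t - 5, s^2 - 6·t + 1]].
At the point, J = [[-18.000, -1.000], [-8.000, 7.000]] (det J = -134.000).
Solving J·Δ = −F gives Δ = (1.685, -0.825).
Then the next iterate is (s, t)₁ = (-1.315, -0.325).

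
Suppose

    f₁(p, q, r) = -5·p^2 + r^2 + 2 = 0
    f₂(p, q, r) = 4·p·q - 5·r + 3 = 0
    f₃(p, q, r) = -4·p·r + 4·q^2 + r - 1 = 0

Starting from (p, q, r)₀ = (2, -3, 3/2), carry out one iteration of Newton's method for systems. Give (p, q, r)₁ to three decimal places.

(1.064, -1.457, 0.513)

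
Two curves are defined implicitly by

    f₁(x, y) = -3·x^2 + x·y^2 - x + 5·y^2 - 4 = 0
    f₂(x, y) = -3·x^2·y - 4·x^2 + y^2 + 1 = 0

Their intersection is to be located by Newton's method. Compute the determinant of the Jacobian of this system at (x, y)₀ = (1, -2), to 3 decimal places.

J = [[-6·x + y^2 - 1, 2·x·y + 10·y], [-6·x·y - 8·x, -3·x^2 + 2·y]].
At the point, J = [[-3.000, -24.000], [4.000, -7.000]].
det J = 117.000.

117.000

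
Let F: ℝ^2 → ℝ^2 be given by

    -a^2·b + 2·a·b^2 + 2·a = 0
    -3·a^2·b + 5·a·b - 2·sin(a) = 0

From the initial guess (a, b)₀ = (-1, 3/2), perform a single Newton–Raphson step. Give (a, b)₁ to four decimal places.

(-0.7426, 0.7064)

At (-1, 3/2): F = (-8.0000, -10.317058).
Jacobian J = [[-2·a·b + 2·b^2 + 2, -a^2 + 4·a·b], [-6·a·b + 5·b - 2·cos(a), -3·a^2 + 5·a]].
At the point, J = [[9.5000, -7.0000], [15.419395, -8.0000]] (det J = 31.935768).
Solving J·Δ = −F gives Δ = (0.2574, -0.7936).
Then the next iterate is (a, b)₁ = (-0.7426, 0.7064).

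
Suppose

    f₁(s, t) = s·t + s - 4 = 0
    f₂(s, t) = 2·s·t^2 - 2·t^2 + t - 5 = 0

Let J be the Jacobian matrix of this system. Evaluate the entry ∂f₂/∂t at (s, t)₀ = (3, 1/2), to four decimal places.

∂f₂/∂t = 4·s·t - 4·t + 1.
At (3, 1/2) this is 5.0000.

5.0000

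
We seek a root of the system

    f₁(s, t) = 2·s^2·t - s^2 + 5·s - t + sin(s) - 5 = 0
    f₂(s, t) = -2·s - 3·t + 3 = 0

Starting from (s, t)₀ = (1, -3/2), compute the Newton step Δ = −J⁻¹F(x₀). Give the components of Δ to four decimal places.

(0.0559, 1.7961)

At (1, -3/2): F = (-1.658529, 5.5000).
Jacobian J = [[4·s·t - 2·s + cos(s) + 5, 2·s^2 - 1], [-2, -3]].
At the point, J = [[-2.459698, 1.0000], [-2.0000, -3.0000]] (det J = 9.379093).
Solving J·Δ = −F gives Δ = (0.0559, 1.7961).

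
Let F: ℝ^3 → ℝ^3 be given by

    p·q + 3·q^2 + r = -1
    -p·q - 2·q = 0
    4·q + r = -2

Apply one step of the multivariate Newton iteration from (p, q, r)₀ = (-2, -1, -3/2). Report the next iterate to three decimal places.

At (-2, -1, -3/2): F = (4.500, 0.000, -3.500).
Jacobian J = [[q, p + 6·q, 1], [-q, -p - 2, 0], [0, 4, 1]].
At the point, J = [[-1.000, -8.000, 1.000], [1.000, 0.000, 0.000], [0.000, 4.000, 1.000]] (det J = 12.000).
Solving J·Δ = −F gives Δ = (0.000, 0.667, 0.833).
Then the next iterate is (p, q, r)₁ = (-2.000, -0.333, -0.667).

(-2.000, -0.333, -0.667)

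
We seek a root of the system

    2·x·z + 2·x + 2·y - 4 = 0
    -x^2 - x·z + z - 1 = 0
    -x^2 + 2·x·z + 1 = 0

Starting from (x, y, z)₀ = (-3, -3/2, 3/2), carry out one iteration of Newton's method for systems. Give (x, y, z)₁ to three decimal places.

(-1.540, 3.921, 0.857)

At (-3, -3/2, 3/2): F = (-22.000, -4.000, -17.000).
Jacobian J = [[2·z + 2, 2, 2·x], [-2·x - z, 0, -x + 1], [-2·x + 2·z, 0, 2·x]].
At the point, J = [[5.000, 2.000, -6.000], [4.500, 0.000, 4.000], [9.000, 0.000, -6.000]] (det J = 126.000).
Solving J·Δ = −F gives Δ = (1.460, 5.421, -0.643).
Then the next iterate is (x, y, z)₁ = (-1.540, 3.921, 0.857).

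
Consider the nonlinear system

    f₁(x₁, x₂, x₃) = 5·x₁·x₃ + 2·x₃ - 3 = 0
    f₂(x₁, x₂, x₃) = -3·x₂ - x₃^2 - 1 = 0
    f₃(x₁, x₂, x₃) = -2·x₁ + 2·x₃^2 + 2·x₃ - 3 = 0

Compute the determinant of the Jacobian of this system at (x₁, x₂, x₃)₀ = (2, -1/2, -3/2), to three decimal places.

J = [[5·x₃, 0, 5·x₁ + 2], [0, -3, -2·x₃], [-2, 0, 4·x₃ + 2]].
At the point, J = [[-7.500, 0.000, 12.000], [0.000, -3.000, 3.000], [-2.000, 0.000, -4.000]].
det J = -162.000.

-162.000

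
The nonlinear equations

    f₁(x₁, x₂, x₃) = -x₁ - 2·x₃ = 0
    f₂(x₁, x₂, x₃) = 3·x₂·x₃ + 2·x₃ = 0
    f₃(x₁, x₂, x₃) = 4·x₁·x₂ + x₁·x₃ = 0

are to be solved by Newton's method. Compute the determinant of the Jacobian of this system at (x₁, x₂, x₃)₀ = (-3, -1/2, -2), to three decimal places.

24.000

J = [[-1, 0, -2], [0, 3·x₃, 3·x₂ + 2], [4·x₂ + x₃, 4·x₁, x₁]].
At the point, J = [[-1.000, 0.000, -2.000], [0.000, -6.000, 0.500], [-4.000, -12.000, -3.000]].
det J = 24.000.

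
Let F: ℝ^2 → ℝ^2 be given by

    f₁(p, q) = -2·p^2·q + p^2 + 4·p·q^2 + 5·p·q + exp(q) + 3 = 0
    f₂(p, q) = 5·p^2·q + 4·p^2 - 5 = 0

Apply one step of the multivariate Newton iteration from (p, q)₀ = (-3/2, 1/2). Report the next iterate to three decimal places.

(-0.961, 0.579)

At (-3/2, 1/2): F = (-0.60128, 9.625).
Jacobian J = [[-4·p·q + 2·p + 4·q^2 + 5·q, -2·p^2 + 8·p·q + 5·p + exp(q)], [10·p·q + 8·p, 5·p^2]].
At the point, J = [[3.500, -16.35128], [-19.500, 11.250]] (det J = -279.47494).
Solving J·Δ = −F gives Δ = (0.539, 0.079).
Then the next iterate is (p, q)₁ = (-0.961, 0.579).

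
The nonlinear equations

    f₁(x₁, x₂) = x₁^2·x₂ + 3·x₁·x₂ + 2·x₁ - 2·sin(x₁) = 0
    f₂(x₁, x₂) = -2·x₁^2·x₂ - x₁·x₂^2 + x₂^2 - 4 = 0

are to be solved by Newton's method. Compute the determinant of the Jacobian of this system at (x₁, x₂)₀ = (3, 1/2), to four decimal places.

J = [[2·x₁·x₂ + 3·x₂ - 2·cos(x₁) + 2, x₁^2 + 3·x₁], [-4·x₁·x₂ - x₂^2, -2·x₁^2 - 2·x₁·x₂ + 2·x₂]].
At the point, J = [[8.479985, 18.0000], [-6.2500, -20.0000]].
det J = -57.0997.

-57.0997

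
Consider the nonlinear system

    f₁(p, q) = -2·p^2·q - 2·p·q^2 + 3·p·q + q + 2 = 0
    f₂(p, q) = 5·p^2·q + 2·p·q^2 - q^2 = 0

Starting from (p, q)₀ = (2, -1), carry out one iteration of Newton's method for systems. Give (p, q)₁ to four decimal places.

At (2, -1): F = (-1.0000, -17.0000).
Jacobian J = [[-4·p·q - 2·q^2 + 3·q, -2·p^2 - 4·p·q + 3·p + 1], [10·p·q + 2·q^2, 5·p^2 + 4·p·q - 2·q]].
At the point, J = [[3.0000, 7.0000], [-18.0000, 14.0000]] (det J = 168.0000).
Solving J·Δ = −F gives Δ = (-0.6250, 0.4107).
Then the next iterate is (p, q)₁ = (1.3750, -0.5893).

(1.3750, -0.5893)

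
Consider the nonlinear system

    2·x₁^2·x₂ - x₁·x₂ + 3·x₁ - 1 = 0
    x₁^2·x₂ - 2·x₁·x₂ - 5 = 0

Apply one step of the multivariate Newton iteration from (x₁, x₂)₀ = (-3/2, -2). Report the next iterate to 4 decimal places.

At (-3/2, -2): F = (-17.5000, -15.5000).
Jacobian J = [[4·x₁·x₂ - x₂ + 3, 2·x₁^2 - x₁], [2·x₁·x₂ - 2·x₂, x₁^2 - 2·x₁]].
At the point, J = [[17.0000, 6.0000], [10.0000, 5.2500]] (det J = 29.2500).
Solving J·Δ = −F gives Δ = (-0.0385, 3.0256).
Then the next iterate is (x₁, x₂)₁ = (-1.5385, 1.0256).

(-1.5385, 1.0256)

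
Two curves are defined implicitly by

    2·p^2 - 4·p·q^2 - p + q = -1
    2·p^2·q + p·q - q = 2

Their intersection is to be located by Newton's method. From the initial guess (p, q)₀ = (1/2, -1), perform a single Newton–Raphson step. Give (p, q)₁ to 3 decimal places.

(-0.167, -1.000)

At (1/2, -1): F = (-2.000, -2.000).
Jacobian J = [[4·p - 4·q^2 - 1, -8·p·q + 1], [4·p·q + q, 2·p^2 + p - 1]].
At the point, J = [[-3.000, 5.000], [-3.000, 0.000]] (det J = 15.000).
Solving J·Δ = −F gives Δ = (-0.667, 0.000).
Then the next iterate is (p, q)₁ = (-0.167, -1.000).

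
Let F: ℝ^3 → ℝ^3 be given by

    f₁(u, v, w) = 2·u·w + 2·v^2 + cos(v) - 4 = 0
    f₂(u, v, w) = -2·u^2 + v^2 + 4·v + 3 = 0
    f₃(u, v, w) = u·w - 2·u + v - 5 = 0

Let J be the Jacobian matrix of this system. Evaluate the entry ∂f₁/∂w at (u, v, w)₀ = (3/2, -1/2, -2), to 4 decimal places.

3.0000

∂f₁/∂w = 2·u.
At (3/2, -1/2, -2) this is 3.0000.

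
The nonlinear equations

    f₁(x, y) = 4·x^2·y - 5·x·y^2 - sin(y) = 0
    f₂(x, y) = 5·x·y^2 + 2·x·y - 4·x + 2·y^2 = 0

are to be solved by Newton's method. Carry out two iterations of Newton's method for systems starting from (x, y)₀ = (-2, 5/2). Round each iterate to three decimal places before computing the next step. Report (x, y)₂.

(-9.027, -11.498)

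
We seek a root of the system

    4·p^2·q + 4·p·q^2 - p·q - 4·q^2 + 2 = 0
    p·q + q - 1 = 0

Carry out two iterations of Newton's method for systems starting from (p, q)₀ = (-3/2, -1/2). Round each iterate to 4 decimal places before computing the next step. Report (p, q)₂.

(-4.1451, -0.2626)

At (-3/2, -1/2): F = (-5.7500, -0.7500).
Jacobian J = [[8·p·q + 4·q^2 - q, 4·p^2 + 8·p·q - p - 8·q], [q, p + 1]].
At the point, J = [[7.5000, 20.5000], [-0.5000, -0.5000]] (det J = 6.5000).
Solving J·Δ = −F gives Δ = (-2.8077, 1.3077).
Then the next iterate is (p, q)₁ = (-4.3077, 0.8077).
Round to (-4.3077, 0.8077) and repeat: F = (51.580422, -3.671629), J = [[-26.032817, 44.236583], [0.8077, -3.3077]].
Δ = (0.1626, -1.0703), so (p, q)₂ = (-4.1451, -0.2626).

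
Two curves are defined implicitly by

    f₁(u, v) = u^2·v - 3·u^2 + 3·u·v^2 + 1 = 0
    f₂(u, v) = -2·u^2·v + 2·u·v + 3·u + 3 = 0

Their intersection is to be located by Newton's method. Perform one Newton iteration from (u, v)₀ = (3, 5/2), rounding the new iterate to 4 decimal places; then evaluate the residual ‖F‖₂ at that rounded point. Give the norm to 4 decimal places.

12.6986

At (3, 5/2): F = (52.7500, -18.0000).
Jacobian J = [[2·u·v - 6·u + 3·v^2, u^2 + 6·u·v], [-4·u·v + 2·v + 3, -2·u^2 + 2·u]].
At the point, J = [[15.7500, 54.0000], [-22.0000, -12.0000]] (det J = 999.0000).
Solving J·Δ = −F gives Δ = (-0.3393, -0.8779).
Then the next iterate is (u, v)₁ = (2.6607, 1.6221).
Re-evaluating at (2.6607, 1.6221): F = (12.247967, -3.352802), so ‖F‖₂ = 12.6986.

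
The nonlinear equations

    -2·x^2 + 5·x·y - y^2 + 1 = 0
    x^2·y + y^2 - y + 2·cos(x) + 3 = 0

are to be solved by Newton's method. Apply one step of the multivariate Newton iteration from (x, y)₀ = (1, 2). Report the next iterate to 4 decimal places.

At (1, 2): F = (5.0000, 8.080605).
Jacobian J = [[-4·x + 5·y, 5·x - 2·y], [2·x·y - 2·sin(x), x^2 + 2·y - 1]].
At the point, J = [[6.0000, 1.0000], [2.317058, 4.0000]] (det J = 21.682942).
Solving J·Δ = −F gives Δ = (-0.5497, -1.7017).
Then the next iterate is (x, y)₁ = (0.4503, 0.2983).

(0.4503, 0.2983)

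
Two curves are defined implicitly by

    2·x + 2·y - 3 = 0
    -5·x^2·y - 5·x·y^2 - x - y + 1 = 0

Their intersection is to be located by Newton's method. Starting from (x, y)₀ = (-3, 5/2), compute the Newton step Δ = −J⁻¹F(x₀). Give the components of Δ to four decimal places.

(-2.9636, 4.9636)

At (-3, 5/2): F = (-4.0000, -17.2500).
Jacobian J = [[2, 2], [-10·x·y - 5·y^2 - 1, -5·x^2 - 10·x·y - 1]].
At the point, J = [[2.0000, 2.0000], [42.7500, 29.0000]] (det J = -27.5000).
Solving J·Δ = −F gives Δ = (-2.9636, 4.9636).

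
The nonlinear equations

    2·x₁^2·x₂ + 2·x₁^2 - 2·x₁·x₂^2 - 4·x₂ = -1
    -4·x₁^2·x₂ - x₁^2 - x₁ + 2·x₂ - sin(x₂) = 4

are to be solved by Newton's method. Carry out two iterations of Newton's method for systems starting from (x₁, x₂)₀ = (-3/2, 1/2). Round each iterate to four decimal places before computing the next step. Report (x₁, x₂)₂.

At (-3/2, 1/2): F = (6.5000, -8.729426).
Jacobian J = [[4·x₁·x₂ + 4·x₁ - 2·x₂^2, 2·x₁^2 - 4·x₁·x₂ - 4], [-8·x₁·x₂ - 2·x₁ - 1, -4·x₁^2 - cos(x₂) + 2]].
At the point, J = [[-9.5000, 3.5000], [8.0000, -7.877583]] (det J = 46.837034).
Solving J·Δ = −F gives Δ = (0.4409, -0.6604).
Then the next iterate is (x₁, x₂)₁ = (-1.0591, -0.1604).
Round to (-1.0591, -0.1604) and repeat: F = (3.579644, -3.504002), J = [[-3.608338, -2.436133], [-0.240837, -3.473935]].
Δ = (1.7552, -1.1303), so (x₁, x₂)₂ = (0.6961, -1.2907).

(0.6961, -1.2907)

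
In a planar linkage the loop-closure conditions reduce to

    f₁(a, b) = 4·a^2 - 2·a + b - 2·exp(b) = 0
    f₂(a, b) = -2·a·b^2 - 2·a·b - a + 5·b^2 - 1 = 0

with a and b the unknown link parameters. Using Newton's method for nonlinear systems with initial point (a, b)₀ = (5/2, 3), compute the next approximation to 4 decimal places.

At (5/2, 3): F = (-17.171074, -18.5000).
Jacobian J = [[8·a - 2, -2·exp(b) + 1], [-2·b^2 - 2·b - 1, -4·a·b - 2·a + 10·b]].
At the point, J = [[18.0000, -39.171074], [-25.0000, -5.0000]] (det J = -1069.276846).
Solving J·Δ = −F gives Δ = (-0.5974, -0.7129).
Then the next iterate is (a, b)₁ = (1.9026, 2.2871).

(1.9026, 2.2871)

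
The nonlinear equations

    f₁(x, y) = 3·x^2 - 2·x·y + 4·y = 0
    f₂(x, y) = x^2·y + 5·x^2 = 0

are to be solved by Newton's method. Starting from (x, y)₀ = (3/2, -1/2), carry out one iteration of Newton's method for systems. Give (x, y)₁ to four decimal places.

(1.0625, -2.3750)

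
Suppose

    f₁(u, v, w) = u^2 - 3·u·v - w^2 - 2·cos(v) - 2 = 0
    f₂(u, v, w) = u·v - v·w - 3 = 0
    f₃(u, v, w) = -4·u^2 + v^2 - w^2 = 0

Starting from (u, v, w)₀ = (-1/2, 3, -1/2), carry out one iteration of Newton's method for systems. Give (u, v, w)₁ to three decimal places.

At (-1/2, 3, -1/2): F = (4.47998, -3.000, 7.750).
Jacobian J = [[2·u - 3·v, -3·u + 2·sin(v), -2·w], [v, u - w, -v], [-8·u, 2·v, -2·w]].
At the point, J = [[-10.000, 1.78224, 1.000], [3.000, 0.000, -3.000], [4.000, 6.000, 1.000]] (det J = -188.73360).
Solving J·Δ = −F gives Δ = (0.141, -1.242, -0.859).
Then the next iterate is (u, v, w)₁ = (-0.359, 1.758, -1.359).

(-0.359, 1.758, -1.359)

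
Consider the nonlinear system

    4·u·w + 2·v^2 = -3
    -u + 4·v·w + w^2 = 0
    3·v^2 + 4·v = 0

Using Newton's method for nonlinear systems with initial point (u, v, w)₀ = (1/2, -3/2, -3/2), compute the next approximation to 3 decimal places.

(1.430, -1.350, -0.509)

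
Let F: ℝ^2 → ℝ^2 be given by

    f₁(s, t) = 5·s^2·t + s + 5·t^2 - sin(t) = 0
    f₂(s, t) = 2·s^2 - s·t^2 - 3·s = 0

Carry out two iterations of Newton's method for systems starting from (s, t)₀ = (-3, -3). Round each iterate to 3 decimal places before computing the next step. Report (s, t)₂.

At (-3, -3): F = (-92.85888, 54.000).
Jacobian J = [[10·s·t + 1, 5·s^2 + 10·t - cos(t)], [4·s - t^2 - 3, -2·s·t]].
At the point, J = [[91.000, 15.98999], [-24.000, -18.000]] (det J = -1254.24018).
Solving J·Δ = −F gives Δ = (0.644, 2.141).
Then the next iterate is (s, t)₁ = (-2.356, -0.859).
Round to (-2.356, -0.859) and repeat: F = (-21.74982, 19.90792), J = [[21.23804, 18.51049], [-13.16188, -4.04761]].
Δ = (1.779, -0.866), so (s, t)₂ = (-0.577, -1.725).

(-0.577, -1.725)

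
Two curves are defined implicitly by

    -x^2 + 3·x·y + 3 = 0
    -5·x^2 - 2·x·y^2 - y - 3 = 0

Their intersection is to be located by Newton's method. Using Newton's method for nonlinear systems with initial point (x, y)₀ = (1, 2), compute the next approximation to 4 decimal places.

At (1, 2): F = (8.0000, -18.0000).
Jacobian J = [[-2·x + 3·y, 3·x], [-10·x - 2·y^2, -4·x·y - 1]].
At the point, J = [[4.0000, 3.0000], [-18.0000, -9.0000]] (det J = 18.0000).
Solving J·Δ = −F gives Δ = (1.0000, -4.0000).
Then the next iterate is (x, y)₁ = (2.0000, -2.0000).

(2.0000, -2.0000)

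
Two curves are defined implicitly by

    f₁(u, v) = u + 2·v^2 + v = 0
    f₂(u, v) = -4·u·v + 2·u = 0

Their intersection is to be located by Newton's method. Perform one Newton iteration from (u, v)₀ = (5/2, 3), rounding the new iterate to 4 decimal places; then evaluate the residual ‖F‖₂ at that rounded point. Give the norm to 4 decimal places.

At (5/2, 3): F = (23.5000, -25.0000).
Jacobian J = [[1, 4·v + 1], [-4·v + 2, -4·u]].
At the point, J = [[1.0000, 13.0000], [-10.0000, -10.0000]] (det J = 120.0000).
Solving J·Δ = −F gives Δ = (-0.7500, -1.7500).
Then the next iterate is (u, v)₁ = (1.7500, 1.2500).
Re-evaluating at (1.7500, 1.2500): F = (6.1250, -5.2500), so ‖F‖₂ = 8.0671.

8.0671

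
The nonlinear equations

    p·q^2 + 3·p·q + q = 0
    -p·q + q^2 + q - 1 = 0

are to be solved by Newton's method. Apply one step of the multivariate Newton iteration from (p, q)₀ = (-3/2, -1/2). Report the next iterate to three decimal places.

(-3.714, 1.571)

At (-3/2, -1/2): F = (1.375, -2.000).
Jacobian J = [[q^2 + 3·q, 2·p·q + 3·p + 1], [-q, -p + 2·q + 1]].
At the point, J = [[-1.250, -2.000], [0.500, 1.500]] (det J = -0.875).
Solving J·Δ = −F gives Δ = (-2.214, 2.071).
Then the next iterate is (p, q)₁ = (-3.714, 1.571).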